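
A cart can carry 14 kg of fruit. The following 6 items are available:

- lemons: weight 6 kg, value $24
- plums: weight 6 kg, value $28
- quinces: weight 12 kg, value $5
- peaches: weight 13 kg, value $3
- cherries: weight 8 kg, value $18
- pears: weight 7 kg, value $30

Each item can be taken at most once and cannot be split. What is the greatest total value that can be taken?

$58

Check high-value combinations within 14 kg:
- plums+pears: weight 6+7=13, value 28+30=58
- lemons+pears: weight 6+7=13, value 24+30=54
- lemons+plums: weight 6+6=12, value 24+28=52
- plums+cherries: weight 6+8=14, value 28+18=46
Best: $58.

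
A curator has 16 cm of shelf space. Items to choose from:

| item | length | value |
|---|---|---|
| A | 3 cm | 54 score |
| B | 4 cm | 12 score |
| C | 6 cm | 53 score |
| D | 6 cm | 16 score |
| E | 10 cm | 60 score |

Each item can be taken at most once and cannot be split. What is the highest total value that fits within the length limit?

Check high-value combinations within 16 cm:
- A+C+D: length 3+6+6=15, value 54+53+16=123
- A+B+C: length 3+4+6=13, value 54+12+53=119
- A+E: length 3+10=13, value 54+60=114
- C+E: length 6+10=16, value 53+60=113
Best: 123 score.

123 score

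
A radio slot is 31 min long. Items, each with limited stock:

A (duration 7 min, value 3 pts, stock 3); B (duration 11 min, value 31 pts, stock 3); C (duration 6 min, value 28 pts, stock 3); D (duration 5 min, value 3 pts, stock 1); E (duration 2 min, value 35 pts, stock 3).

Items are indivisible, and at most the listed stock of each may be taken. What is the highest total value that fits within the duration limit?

192 pts

Best selections within duration 31 and stock limits:
- 3×C + 1×D + 3×E: duration 29, value 192
- 1×B + 2×C + 3×E: duration 29, value 192
- 1×A + 3×C + 3×E: duration 31, value 192
- 3×C + 3×E: duration 24, value 189
Best: 192 pts.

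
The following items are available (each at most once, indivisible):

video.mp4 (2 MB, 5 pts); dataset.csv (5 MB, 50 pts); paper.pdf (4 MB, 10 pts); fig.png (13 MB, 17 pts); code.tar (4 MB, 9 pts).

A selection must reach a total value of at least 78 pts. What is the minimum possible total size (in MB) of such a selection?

Subsets with value ≥ 78, sorted by total size:
- video.mp4+dataset.csv+paper.pdf+fig.png: size 24, value 82
- video.mp4+dataset.csv+fig.png+code.tar: size 24, value 81
- dataset.csv+paper.pdf+fig.png+code.tar: size 26, value 86
Minimum size: 24 MB.

24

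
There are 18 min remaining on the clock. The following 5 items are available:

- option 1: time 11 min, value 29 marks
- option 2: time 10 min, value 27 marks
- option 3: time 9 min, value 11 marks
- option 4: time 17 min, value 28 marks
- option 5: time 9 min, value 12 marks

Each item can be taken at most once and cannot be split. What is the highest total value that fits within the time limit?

29 marks

Check high-value combinations within 18 min:
- option 1: time 11, value 29
- option 4: time 17, value 28
- option 2: time 10, value 27
Best: 29 marks.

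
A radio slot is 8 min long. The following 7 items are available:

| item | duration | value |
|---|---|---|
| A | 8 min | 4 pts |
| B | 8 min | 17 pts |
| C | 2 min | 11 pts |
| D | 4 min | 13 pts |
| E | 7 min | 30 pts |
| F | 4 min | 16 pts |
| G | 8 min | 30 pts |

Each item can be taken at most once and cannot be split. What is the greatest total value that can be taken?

Check high-value combinations within 8 min:
- E: duration 7, value 30
- G: duration 8, value 30
- D+F: duration 4+4=8, value 13+16=29
Best: 30 pts.

30 pts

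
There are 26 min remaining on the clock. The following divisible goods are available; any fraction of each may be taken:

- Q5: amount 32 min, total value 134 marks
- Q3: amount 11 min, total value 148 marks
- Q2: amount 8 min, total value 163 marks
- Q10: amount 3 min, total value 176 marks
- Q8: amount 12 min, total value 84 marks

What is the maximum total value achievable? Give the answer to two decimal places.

515.00

Take in order of value per unit:
- Q10 (176/3 per unit): all 3 → value 176, running total 176.00
- Q2 (163/8 per unit): all 8 → value 163, running total 339.00
- Q3 (148/11 per unit): all 11 → value 148, running total 487.00
- Q8 (84/12 per unit): 4 of 12 → value 4×84/12 = 28.0000, running total 515.00
Total 515.00.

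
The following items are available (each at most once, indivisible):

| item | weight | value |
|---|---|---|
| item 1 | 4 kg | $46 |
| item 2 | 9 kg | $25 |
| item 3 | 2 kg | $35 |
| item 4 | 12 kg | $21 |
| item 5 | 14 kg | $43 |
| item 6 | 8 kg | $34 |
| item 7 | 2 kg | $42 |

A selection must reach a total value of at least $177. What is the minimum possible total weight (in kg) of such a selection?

25

Subsets with value ≥ 177, sorted by total weight:
- item 1+item 2+item 3+item 6+item 7: weight 25, value 182
- item 1+item 3+item 4+item 6+item 7: weight 28, value 178
Minimum weight: 25 kg.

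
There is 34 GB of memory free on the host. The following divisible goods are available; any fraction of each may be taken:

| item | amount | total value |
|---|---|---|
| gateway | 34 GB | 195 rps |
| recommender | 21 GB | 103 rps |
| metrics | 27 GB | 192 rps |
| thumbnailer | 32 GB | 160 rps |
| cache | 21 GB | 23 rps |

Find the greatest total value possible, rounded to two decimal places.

Take in order of value per unit:
- metrics (192/27 per unit): all 27 → value 192, running total 192.00
- gateway (195/34 per unit): 7 of 34 → value 7×195/34 = 40.1471, running total 232.15
Total 232.15.

232.15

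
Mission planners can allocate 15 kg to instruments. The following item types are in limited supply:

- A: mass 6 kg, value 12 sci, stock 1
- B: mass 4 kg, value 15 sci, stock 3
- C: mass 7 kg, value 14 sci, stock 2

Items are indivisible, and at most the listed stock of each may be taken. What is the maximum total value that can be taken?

45 sci

Top feasible selections:
- 3×B: mass 12, value 45
- 2×B + 1×C: mass 15, value 44
- 1×A + 2×B: mass 14, value 42
- 2×B: mass 8, value 30
Best: 45 sci.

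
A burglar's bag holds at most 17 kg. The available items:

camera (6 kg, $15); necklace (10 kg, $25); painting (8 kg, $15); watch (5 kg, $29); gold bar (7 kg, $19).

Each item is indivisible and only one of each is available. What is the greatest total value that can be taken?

$54

This is a 0/1 knapsack; check combinations near the capacity.
- necklace+watch: weight 10+5=15, value 25+29=54
- watch+gold bar: weight 5+7=12, value 29+19=48
- camera+watch: weight 6+5=11, value 15+29=44
Best: $54.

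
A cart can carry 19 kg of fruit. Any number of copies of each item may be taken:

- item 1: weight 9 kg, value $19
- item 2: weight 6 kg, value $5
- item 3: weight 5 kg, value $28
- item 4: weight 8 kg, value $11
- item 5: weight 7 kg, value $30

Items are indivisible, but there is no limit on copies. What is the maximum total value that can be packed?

$88

Best value-per-unit is item 3 at 28/5; filling with it alone gives 3×28 = 84.
Optimal mix: 1×item 3 + 2×item 5 → weight 19, value 88.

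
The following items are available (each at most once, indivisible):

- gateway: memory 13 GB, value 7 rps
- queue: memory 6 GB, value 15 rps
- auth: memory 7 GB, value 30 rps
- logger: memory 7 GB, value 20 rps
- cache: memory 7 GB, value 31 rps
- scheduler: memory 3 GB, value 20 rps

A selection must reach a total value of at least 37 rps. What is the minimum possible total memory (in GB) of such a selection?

10

Subsets with value ≥ 37, sorted by total memory:
- cache+scheduler: memory 10, value 51
- auth+scheduler: memory 10, value 50
Minimum memory: 10 GB.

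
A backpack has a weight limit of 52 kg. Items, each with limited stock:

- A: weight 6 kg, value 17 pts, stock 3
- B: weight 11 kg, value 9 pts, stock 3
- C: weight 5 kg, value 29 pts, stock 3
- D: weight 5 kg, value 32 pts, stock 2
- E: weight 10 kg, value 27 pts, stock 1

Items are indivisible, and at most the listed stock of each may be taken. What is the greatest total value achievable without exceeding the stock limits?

Best selections within weight 52 and stock limits:
- 2×A + 3×C + 2×D + 1×E: weight 47, value 212
- 1×A + 1×B + 3×C + 2×D + 1×E: weight 52, value 204
Best: 212 pts.

212 pts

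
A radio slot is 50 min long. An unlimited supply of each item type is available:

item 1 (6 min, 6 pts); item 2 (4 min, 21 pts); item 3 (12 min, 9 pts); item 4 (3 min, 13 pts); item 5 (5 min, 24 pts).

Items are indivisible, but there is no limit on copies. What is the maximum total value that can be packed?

Best value-per-unit is item 2 at 21/4; filling with it alone gives 12×21 = 252.
Optimal mix: 10×item 2 + 2×item 5 → duration 50, value 258.

258 pts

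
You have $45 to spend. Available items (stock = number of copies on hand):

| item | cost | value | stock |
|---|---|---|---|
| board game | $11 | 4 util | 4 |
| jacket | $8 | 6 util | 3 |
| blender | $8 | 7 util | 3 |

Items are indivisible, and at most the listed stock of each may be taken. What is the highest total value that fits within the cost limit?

Best selections within cost 45 and stock limits:
- 2×jacket + 3×blender: cost 40, value 33
- 3×jacket + 2×blender: cost 40, value 32
- 1×board game + 1×jacket + 3×blender: cost 43, value 31
Best: 33 util.

33 util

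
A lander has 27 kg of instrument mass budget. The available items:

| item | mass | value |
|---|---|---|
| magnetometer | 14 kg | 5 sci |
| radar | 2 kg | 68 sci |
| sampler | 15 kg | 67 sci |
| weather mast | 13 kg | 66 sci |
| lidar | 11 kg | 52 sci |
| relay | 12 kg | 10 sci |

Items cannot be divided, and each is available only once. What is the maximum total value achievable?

186 sci

This is a 0/1 knapsack; check combinations near the capacity.
- radar+weather mast+lidar: mass 2+13+11=26, value 68+66+52=186
- radar+weather mast+relay: mass 2+13+12=27, value 68+66+10=144
- radar+sampler: mass 2+15=17, value 68+67=135
- radar+weather mast: mass 2+13=15, value 68+66=134
- radar+lidar+relay: mass 2+11+12=25, value 68+52+10=130
Best: 186 sci.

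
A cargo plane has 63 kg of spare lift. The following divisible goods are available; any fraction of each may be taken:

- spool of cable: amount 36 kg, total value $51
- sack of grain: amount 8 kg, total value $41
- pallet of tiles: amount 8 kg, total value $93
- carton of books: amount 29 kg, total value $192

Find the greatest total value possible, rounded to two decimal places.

Take in order of value per unit:
- pallet of tiles (93/8 per unit): all 8 → value 93, running total 93.00
- carton of books (192/29 per unit): all 29 → value 192, running total 285.00
- sack of grain (41/8 per unit): all 8 → value 41, running total 326.00
- spool of cable (51/36 per unit): 18 of 36 → value 18×51/36 = 25.5000, running total 351.50
Total 351.50.

351.50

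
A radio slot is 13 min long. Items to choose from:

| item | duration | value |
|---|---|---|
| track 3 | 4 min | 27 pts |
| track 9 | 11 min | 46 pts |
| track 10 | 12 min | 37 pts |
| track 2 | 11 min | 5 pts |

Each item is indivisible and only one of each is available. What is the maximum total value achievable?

46 pts

This is a 0/1 knapsack; check combinations near the capacity.
- track 9: duration 11, value 46
- track 10: duration 12, value 37
- track 3: duration 4, value 27
Best: 46 pts.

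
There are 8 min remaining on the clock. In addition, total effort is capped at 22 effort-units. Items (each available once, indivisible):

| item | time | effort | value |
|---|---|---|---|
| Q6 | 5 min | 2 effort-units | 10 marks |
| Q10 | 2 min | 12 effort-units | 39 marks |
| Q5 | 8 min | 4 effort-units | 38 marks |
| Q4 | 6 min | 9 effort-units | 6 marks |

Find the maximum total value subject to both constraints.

49 marks

Feasible sets respecting both limits:
- Q6+Q10: time 7, effort 14, value 49
- Q10+Q4: time 8, effort 21, value 45
- Q10: time 2, effort 12, value 39
- Q5: time 8, effort 4, value 38
Best: 49 marks.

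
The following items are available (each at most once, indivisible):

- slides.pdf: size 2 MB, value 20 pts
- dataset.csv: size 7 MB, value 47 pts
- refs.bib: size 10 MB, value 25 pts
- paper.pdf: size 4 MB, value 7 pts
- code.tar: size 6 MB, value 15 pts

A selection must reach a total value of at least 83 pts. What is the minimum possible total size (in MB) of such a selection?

Subsets with value ≥ 83, sorted by total size:
- slides.pdf+dataset.csv+refs.bib: size 19, value 92
- slides.pdf+dataset.csv+paper.pdf+code.tar: size 19, value 89
- slides.pdf+dataset.csv+refs.bib+paper.pdf: size 23, value 99
- dataset.csv+refs.bib+code.tar: size 23, value 87
Minimum size: 19 MB.

19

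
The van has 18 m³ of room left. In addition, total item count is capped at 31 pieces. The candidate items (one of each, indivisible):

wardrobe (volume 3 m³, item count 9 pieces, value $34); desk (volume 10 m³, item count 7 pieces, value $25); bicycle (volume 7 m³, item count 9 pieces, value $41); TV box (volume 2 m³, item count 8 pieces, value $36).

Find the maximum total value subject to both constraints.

Feasible sets respecting both limits:
- wardrobe+bicycle+TV box: volume 12, item count 26, value 111
- wardrobe+desk+TV box: volume 15, item count 24, value 95
- bicycle+TV box: volume 9, item count 17, value 77
- wardrobe+bicycle: volume 10, item count 18, value 75
Best: $111.

$111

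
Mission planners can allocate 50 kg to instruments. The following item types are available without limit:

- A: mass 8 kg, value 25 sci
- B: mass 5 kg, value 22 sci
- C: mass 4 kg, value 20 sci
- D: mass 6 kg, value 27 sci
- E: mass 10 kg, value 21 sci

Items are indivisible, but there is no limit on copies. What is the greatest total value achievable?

Best value-per-unit is C at 20/4; filling with it alone gives 12×20 = 240.
Optimal mix: 11×C + 1×D → mass 50, value 247.

247 sci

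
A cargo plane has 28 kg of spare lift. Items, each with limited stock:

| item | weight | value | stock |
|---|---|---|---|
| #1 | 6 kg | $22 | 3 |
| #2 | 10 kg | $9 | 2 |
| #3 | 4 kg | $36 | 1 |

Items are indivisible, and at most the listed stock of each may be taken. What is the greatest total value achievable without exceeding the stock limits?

Top feasible selections:
- 3×#1 + 1×#3: weight 22, value 102
- 2×#1 + 1×#2 + 1×#3: weight 26, value 89
- 2×#1 + 1×#3: weight 16, value 80
Best: $102.

$102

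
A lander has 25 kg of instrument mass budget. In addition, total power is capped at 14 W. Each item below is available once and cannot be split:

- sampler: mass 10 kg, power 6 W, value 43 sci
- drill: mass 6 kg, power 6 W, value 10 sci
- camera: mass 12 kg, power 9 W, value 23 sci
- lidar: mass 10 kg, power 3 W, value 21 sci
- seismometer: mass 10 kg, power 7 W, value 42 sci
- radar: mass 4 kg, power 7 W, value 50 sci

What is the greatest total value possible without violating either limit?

Feasible sets respecting both limits:
- sampler+radar: mass 14, power 13, value 93
- seismometer+radar: mass 14, power 14, value 92
- sampler+seismometer: mass 20, power 13, value 85
- lidar+radar: mass 14, power 10, value 71
Best: 93 sci.

93 sci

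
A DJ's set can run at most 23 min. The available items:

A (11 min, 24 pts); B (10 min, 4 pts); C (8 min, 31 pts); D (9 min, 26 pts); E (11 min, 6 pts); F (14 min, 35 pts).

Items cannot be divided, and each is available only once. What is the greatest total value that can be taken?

Check high-value combinations within 23 min:
- C+F: duration 8+14=22, value 31+35=66
- D+F: duration 9+14=23, value 26+35=61
- C+D: duration 8+9=17, value 31+26=57
Best: 66 pts.

66 pts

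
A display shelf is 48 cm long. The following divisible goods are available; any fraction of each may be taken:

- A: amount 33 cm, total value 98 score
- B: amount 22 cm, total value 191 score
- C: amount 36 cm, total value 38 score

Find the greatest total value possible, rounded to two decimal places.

268.21

Take in order of value per unit:
- B (191/22 per unit): all 22 → value 191, running total 191.00
- A (98/33 per unit): 26 of 33 → value 26×98/33 = 77.2121, running total 268.21
Total 268.21.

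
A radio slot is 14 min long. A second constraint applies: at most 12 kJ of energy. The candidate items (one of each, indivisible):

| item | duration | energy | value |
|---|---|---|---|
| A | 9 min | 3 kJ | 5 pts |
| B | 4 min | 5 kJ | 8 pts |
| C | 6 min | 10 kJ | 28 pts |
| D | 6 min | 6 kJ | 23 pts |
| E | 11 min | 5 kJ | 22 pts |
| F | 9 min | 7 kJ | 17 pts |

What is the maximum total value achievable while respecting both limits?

Feasible sets respecting both limits:
- B+D: duration 10, energy 11, value 31
- C: duration 6, energy 10, value 28
- B+F: duration 13, energy 12, value 25
- D: duration 6, energy 6, value 23
Best: 31 pts.

31 pts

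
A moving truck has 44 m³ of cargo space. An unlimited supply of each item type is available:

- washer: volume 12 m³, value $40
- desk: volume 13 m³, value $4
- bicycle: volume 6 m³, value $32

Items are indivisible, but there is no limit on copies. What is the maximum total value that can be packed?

$224

Best value-per-unit is bicycle at 32/6, and filling with it alone uses volume 7×6=42. No mix of the others beats 7×32 = 224.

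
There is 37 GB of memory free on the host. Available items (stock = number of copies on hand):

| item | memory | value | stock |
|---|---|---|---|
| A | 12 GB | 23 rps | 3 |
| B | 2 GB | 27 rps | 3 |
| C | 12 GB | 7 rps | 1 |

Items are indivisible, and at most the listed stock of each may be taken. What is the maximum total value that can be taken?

Best selections within memory 37 and stock limits:
- 2×A + 3×B: memory 30, value 127
- 1×A + 3×B + 1×C: memory 30, value 111
- 1×A + 3×B: memory 18, value 104
Best: 127 rps.

127 rps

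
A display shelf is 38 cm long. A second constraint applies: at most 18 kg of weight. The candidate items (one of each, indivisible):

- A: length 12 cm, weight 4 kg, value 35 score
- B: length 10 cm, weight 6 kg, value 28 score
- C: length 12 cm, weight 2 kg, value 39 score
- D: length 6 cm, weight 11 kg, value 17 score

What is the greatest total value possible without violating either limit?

102 score

Feasible sets respecting both limits:
- A+B+C: length 34, weight 12, value 102
- A+C+D: length 30, weight 17, value 91
- A+C: length 24, weight 6, value 74
Best: 102 score.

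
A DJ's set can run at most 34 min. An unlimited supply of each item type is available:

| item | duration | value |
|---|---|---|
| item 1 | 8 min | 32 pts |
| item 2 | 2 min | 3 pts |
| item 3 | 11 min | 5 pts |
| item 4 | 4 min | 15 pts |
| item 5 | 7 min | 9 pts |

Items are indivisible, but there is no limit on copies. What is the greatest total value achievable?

Best value-per-unit is item 1 at 32/8; filling with it alone gives 4×32 = 128.
Optimal mix: 4×item 1 + 1×item 2 → duration 34, value 131.

131 pts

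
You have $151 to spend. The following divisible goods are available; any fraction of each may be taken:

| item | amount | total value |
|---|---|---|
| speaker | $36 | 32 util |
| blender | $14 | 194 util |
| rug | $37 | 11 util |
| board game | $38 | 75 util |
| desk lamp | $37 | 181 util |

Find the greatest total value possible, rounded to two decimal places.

489.73

Take in order of value per unit:
- blender (194/14 per unit): all 14 → value 194, running total 194.00
- desk lamp (181/37 per unit): all 37 → value 181, running total 375.00
- board game (75/38 per unit): all 38 → value 75, running total 450.00
- speaker (32/36 per unit): all 36 → value 32, running total 482.00
- rug (11/37 per unit): 26 of 37 → value 26×11/37 = 7.7297, running total 489.73
Total 489.73.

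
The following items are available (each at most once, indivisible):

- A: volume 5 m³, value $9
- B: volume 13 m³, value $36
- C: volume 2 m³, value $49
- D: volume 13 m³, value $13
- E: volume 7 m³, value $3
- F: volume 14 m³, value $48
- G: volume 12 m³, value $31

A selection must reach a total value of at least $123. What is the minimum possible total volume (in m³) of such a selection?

Subsets with value ≥ 123, sorted by total volume:
- C+F+G: volume 28, value 128
- B+C+F: volume 29, value 133
- A+B+C+G: volume 32, value 125
Minimum volume: 28 m³.

28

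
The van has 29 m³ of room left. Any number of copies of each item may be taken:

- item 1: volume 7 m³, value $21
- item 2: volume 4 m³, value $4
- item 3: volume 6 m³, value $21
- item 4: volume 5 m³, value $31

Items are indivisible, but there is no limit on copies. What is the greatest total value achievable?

Best value-per-unit is item 4 at 31/5; filling with it alone gives 5×31 = 155.
Optimal mix: 1×item 2 + 5×item 4 → volume 29, value 159.

$159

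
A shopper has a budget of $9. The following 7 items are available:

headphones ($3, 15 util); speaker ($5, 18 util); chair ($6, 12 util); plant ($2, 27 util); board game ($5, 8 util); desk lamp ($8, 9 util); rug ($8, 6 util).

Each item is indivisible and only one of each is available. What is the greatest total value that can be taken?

45 util

Check high-value combinations within $9:
- speaker+plant: cost 5+2=7, value 18+27=45
- headphones+plant: cost 3+2=5, value 15+27=42
- chair+plant: cost 6+2=8, value 12+27=39
Best: 45 util.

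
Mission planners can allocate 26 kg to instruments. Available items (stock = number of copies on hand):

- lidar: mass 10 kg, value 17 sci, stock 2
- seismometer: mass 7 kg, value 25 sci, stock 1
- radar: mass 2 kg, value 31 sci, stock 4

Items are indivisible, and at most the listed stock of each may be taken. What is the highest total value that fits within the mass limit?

Best selections within mass 26 and stock limits:
- 1×lidar + 1×seismometer + 4×radar: mass 25, value 166
- 1×seismometer + 4×radar: mass 15, value 149
Best: 166 sci.

166 sci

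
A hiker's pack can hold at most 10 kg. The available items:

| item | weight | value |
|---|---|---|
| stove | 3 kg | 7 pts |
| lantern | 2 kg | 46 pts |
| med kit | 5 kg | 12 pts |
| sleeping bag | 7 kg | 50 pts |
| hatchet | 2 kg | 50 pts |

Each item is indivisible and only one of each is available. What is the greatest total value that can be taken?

This is a 0/1 knapsack; check combinations near the capacity.
- lantern+med kit+hatchet: weight 2+5+2=9, value 46+12+50=108
- stove+lantern+hatchet: weight 3+2+2=7, value 7+46+50=103
- sleeping bag+hatchet: weight 7+2=9, value 50+50=100
Best: 108 pts.

108 pts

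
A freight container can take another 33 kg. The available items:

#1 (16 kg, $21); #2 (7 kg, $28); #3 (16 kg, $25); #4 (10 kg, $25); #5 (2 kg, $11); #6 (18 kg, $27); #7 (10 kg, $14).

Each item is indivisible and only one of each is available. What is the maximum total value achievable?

Check high-value combinations within 33 kg:
- #2+#4+#5+#7: weight 7+10+2+10=29, value 28+25+11+14=78
- #2+#3+#4: weight 7+16+10=33, value 28+25+25=78
- #1+#2+#4: weight 16+7+10=33, value 21+28+25=74
- #2+#4+#7: weight 7+10+10=27, value 28+25+14=67
Best: $78.

$78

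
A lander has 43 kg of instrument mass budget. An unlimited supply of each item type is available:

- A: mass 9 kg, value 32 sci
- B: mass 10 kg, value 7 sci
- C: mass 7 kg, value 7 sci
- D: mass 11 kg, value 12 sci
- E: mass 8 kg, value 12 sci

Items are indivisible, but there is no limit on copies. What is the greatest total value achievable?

Best value-per-unit is A at 32/9; filling with it alone gives 4×32 = 128.
Optimal mix: 4×A + 1×C → mass 43, value 135.

135 sci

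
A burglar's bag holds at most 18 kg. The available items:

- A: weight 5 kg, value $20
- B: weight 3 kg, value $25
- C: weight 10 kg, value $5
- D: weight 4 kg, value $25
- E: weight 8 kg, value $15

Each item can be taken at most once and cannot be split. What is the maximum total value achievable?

$70

Check high-value combinations within 18 kg:
- A+B+D: weight 5+3+4=12, value 20+25+25=70
- B+D+E: weight 3+4+8=15, value 25+25+15=65
- A+B+E: weight 5+3+8=16, value 20+25+15=60
- A+D+E: weight 5+4+8=17, value 20+25+15=60
- B+C+D: weight 3+10+4=17, value 25+5+25=55
Best: $70.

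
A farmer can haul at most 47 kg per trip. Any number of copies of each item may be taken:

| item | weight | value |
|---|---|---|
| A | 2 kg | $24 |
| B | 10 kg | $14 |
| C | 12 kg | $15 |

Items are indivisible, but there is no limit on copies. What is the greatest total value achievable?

Best value-per-unit is A at 24/2, and filling with it alone uses weight 23×2=46. No mix of the others beats 23×24 = 552.

$552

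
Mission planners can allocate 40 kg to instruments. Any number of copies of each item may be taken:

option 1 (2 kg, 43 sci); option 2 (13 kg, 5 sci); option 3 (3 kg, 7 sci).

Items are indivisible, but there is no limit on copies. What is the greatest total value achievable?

Best value-per-unit is option 1 at 43/2, and filling with it alone uses mass 20×2=40. No mix of the others beats 20×43 = 860.

860 sci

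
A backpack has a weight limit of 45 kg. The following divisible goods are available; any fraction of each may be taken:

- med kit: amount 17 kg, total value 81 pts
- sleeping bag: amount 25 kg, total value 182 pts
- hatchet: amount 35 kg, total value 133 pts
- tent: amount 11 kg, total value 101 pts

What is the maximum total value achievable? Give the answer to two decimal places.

325.88

Take in order of value per unit:
- tent (101/11 per unit): all 11 → value 101, running total 101.00
- sleeping bag (182/25 per unit): all 25 → value 182, running total 283.00
- med kit (81/17 per unit): 9 of 17 → value 9×81/17 = 42.8824, running total 325.88
Total 325.88.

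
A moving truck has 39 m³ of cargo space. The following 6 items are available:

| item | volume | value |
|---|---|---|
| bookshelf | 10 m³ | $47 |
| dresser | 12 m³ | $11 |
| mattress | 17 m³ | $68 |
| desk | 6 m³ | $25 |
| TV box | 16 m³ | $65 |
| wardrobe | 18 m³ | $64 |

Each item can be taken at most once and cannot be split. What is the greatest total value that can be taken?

Check high-value combinations within 39 m³:
- mattress+desk+TV box: volume 17+6+16=39, value 68+25+65=158
- bookshelf+mattress+desk: volume 10+17+6=33, value 47+68+25=140
- bookshelf+desk+TV box: volume 10+6+16=32, value 47+25+65=137
- bookshelf+desk+wardrobe: volume 10+6+18=34, value 47+25+64=136
Best: $158.

$158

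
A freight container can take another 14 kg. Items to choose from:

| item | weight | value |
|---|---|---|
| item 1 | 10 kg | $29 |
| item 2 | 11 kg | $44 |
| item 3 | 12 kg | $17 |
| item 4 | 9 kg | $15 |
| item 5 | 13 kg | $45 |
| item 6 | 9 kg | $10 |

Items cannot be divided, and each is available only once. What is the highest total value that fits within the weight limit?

$45

This is a 0/1 knapsack; check combinations near the capacity.
- item 5: weight 13, value 45
- item 2: weight 11, value 44
- item 1: weight 10, value 29
- item 3: weight 12, value 17
- item 4: weight 9, value 15
Best: $45.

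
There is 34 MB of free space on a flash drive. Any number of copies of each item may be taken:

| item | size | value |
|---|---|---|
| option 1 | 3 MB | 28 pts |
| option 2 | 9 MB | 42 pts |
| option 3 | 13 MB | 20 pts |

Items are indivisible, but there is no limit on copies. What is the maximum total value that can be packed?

308 pts

Best value-per-unit is option 1 at 28/3, and filling with it alone uses size 11×3=33. No mix of the others beats 11×28 = 308.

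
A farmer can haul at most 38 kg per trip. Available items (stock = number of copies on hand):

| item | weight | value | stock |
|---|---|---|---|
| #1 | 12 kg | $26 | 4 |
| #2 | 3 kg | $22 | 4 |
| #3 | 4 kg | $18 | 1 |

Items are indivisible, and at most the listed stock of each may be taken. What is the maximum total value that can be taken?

$140

Top feasible selections:
- 2×#1 + 4×#2: weight 36, value 140
- 2×#1 + 3×#2 + 1×#3: weight 37, value 136
- 1×#1 + 4×#2 + 1×#3: weight 28, value 132
Best: $140.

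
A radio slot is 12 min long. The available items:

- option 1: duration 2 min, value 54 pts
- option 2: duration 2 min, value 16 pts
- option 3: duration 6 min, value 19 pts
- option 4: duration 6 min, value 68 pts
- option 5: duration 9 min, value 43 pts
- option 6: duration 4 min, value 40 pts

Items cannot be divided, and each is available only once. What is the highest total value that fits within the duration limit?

Check high-value combinations within 12 min:
- option 1+option 4+option 6: duration 2+6+4=12, value 54+68+40=162
- option 1+option 2+option 4: duration 2+2+6=10, value 54+16+68=138
- option 2+option 4+option 6: duration 2+6+4=12, value 16+68+40=124
- option 1+option 4: duration 2+6=8, value 54+68=122
- option 1+option 3+option 6: duration 2+6+4=12, value 54+19+40=113
Best: 162 pts.

162 pts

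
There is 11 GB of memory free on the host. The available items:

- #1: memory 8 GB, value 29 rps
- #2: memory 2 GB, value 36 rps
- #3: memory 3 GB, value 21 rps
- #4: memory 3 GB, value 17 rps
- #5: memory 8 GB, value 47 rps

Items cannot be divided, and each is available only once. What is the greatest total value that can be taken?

Check high-value combinations within 11 GB:
- #2+#5: memory 2+8=10, value 36+47=83
- #2+#3+#4: memory 2+3+3=8, value 36+21+17=74
- #3+#5: memory 3+8=11, value 21+47=68
- #1+#2: memory 8+2=10, value 29+36=65
Best: 83 rps.

83 rps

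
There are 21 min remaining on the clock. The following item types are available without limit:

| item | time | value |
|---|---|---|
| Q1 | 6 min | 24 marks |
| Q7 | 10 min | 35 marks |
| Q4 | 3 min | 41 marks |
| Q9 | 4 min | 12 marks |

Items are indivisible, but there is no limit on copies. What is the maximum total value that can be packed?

Best value-per-unit is Q4 at 41/3, and filling with it alone uses time 7×3=21. No mix of the others beats 7×41 = 287.

287 marks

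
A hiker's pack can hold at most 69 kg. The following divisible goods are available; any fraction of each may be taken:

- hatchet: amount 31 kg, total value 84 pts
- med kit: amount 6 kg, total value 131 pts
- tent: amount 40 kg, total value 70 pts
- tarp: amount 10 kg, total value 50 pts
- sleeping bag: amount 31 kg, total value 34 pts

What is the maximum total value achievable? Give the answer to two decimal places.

303.50

Take in order of value per unit:
- med kit (131/6 per unit): all 6 → value 131, running total 131.00
- tarp (50/10 per unit): all 10 → value 50, running total 181.00
- hatchet (84/31 per unit): all 31 → value 84, running total 265.00
- tent (70/40 per unit): 22 of 40 → value 22×70/40 = 38.5000, running total 303.50
Total 303.50.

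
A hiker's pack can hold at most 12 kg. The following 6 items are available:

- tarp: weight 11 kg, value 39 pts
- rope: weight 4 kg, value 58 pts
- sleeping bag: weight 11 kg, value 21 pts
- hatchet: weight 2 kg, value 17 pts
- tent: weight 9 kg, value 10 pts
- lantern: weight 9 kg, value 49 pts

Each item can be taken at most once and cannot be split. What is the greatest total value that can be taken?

75 pts

Check high-value combinations within 12 kg:
- rope+hatchet: weight 4+2=6, value 58+17=75
- hatchet+lantern: weight 2+9=11, value 17+49=66
- rope: weight 4, value 58
- lantern: weight 9, value 49
Best: 75 pts.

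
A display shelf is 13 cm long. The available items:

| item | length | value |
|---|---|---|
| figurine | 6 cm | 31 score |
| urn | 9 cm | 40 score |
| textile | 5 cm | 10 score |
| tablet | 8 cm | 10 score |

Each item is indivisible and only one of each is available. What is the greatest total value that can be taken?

Check high-value combinations within 13 cm:
- figurine+textile: length 6+5=11, value 31+10=41
- urn: length 9, value 40
- figurine: length 6, value 31
- textile+tablet: length 5+8=13, value 10+10=20
- textile: length 5, value 10
Best: 41 score.

41 score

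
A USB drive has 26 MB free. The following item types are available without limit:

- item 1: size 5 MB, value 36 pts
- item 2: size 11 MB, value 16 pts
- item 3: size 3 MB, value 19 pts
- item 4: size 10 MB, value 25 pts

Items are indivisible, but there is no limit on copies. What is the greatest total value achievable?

Best value-per-unit is item 1 at 36/5; filling with it alone gives 5×36 = 180.
Optimal mix: 4×item 1 + 2×item 3 → size 26, value 182.

182 pts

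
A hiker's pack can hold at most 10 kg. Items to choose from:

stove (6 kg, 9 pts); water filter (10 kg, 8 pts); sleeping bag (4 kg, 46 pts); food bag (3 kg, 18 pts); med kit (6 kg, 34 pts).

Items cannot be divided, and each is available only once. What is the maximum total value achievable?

This is a 0/1 knapsack; check combinations near the capacity.
- sleeping bag+med kit: weight 4+6=10, value 46+34=80
- sleeping bag+food bag: weight 4+3=7, value 46+18=64
- stove+sleeping bag: weight 6+4=10, value 9+46=55
- food bag+med kit: weight 3+6=9, value 18+34=52
Best: 80 pts.

80 pts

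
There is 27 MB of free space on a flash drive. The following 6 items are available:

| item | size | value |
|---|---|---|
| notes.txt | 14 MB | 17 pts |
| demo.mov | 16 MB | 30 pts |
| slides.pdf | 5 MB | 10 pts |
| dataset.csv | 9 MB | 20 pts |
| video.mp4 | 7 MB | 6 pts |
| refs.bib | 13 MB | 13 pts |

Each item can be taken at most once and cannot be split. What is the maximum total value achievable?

Check high-value combinations within 27 MB:
- demo.mov+dataset.csv: size 16+9=25, value 30+20=50
- slides.pdf+dataset.csv+refs.bib: size 5+9+13=27, value 10+20+13=43
- demo.mov+slides.pdf: size 16+5=21, value 30+10=40
- notes.txt+dataset.csv: size 14+9=23, value 17+20=37
Best: 50 pts.

50 pts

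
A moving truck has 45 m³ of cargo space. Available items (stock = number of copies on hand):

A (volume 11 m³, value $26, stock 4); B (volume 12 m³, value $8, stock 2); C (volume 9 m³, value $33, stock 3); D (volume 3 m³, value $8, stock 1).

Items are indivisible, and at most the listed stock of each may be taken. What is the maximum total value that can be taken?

Top feasible selections:
- 1×A + 3×C + 1×D: volume 41, value 133
- 2×A + 2×C + 1×D: volume 43, value 126
- 1×A + 3×C: volume 38, value 125
- 3×A + 1×C + 1×D: volume 45, value 119
Best: $133.

$133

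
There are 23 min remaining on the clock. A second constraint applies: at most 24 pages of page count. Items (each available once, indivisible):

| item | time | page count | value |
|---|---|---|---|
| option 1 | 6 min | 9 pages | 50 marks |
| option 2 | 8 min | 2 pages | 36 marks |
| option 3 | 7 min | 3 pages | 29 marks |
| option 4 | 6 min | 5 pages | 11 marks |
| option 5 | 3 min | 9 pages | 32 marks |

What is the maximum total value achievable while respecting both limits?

Feasible sets respecting both limits:
- option 1+option 2+option 5: time 17, page count 20, value 118
- option 1+option 2+option 3: time 21, page count 14, value 115
- option 1+option 3+option 5: time 16, page count 21, value 111
Best: 118 marks.

118 marks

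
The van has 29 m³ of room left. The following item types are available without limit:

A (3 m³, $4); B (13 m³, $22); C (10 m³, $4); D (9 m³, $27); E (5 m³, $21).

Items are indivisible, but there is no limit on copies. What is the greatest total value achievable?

$111

Best value-per-unit is E at 21/5; filling with it alone gives 5×21 = 105.
Optimal mix: 1×D + 4×E → volume 29, value 111.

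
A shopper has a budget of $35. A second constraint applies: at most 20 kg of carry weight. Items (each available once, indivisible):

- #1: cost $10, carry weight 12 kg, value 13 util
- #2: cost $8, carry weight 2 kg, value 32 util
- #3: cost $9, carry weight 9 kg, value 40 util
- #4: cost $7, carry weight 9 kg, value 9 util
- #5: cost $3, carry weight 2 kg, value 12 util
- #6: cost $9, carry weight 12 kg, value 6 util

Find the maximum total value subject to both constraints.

84 util

Feasible sets respecting both limits:
- #2+#3+#5: cost 20, carry weight 13, value 84
- #2+#3+#4: cost 24, carry weight 20, value 81
- #2+#3: cost 17, carry weight 11, value 72
- #3+#4+#5: cost 19, carry weight 20, value 61
Best: 84 util.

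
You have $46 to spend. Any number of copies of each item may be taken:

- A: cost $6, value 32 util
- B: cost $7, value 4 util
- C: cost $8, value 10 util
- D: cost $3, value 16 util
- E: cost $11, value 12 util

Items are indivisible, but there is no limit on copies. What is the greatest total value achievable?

Best value-per-unit is A at 32/6; filling with it alone gives 7×32 = 224.
Optimal mix: 7×A + 1×D → cost 45, value 240.

240 util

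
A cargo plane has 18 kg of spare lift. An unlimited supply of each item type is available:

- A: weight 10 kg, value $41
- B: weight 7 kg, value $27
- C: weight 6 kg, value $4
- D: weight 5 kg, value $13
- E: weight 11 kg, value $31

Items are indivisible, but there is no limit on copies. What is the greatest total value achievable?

Best value-per-unit is A at 41/10; filling with it alone gives 1×41 = 41.
Optimal mix: 1×A + 1×B → weight 17, value 68.

$68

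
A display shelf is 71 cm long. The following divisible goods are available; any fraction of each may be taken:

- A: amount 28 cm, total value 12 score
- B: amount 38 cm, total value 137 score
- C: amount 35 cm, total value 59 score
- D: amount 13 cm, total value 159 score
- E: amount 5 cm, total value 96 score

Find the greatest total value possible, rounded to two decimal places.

417.29

Take in order of value per unit:
- E (96/5 per unit): all 5 → value 96, running total 96.00
- D (159/13 per unit): all 13 → value 159, running total 255.00
- B (137/38 per unit): all 38 → value 137, running total 392.00
- C (59/35 per unit): 15 of 35 → value 15×59/35 = 25.2857, running total 417.29
Total 417.29.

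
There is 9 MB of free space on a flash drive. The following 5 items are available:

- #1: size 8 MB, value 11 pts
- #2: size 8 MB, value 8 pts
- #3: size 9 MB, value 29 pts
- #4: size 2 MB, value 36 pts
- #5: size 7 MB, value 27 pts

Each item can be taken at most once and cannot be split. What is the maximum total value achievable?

Check high-value combinations within 9 MB:
- #4+#5: size 2+7=9, value 36+27=63
- #4: size 2, value 36
- #3: size 9, value 29
- #5: size 7, value 27
- #1: size 8, value 11
Best: 63 pts.

63 pts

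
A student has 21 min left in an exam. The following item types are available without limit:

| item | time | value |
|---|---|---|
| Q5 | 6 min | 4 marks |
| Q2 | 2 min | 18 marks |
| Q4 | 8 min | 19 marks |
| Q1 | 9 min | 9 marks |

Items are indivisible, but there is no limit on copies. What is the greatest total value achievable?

180 marks

Best value-per-unit is Q2 at 18/2, and filling with it alone uses time 10×2=20. No mix of the others beats 10×18 = 180.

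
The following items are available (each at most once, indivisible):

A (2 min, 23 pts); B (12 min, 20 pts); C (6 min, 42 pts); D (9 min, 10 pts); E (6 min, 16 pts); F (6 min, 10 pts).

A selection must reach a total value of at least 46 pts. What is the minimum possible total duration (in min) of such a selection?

Subsets with value ≥ 46, sorted by total duration:
- A+C: duration 8, value 65
- C+E: duration 12, value 58
- C+F: duration 12, value 52
Minimum duration: 8 min.

8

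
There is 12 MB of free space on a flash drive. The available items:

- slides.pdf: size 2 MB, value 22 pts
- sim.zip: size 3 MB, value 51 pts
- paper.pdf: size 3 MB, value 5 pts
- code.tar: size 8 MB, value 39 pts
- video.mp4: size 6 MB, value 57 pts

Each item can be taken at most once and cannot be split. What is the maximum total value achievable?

130 pts

Check high-value combinations within 12 MB:
- slides.pdf+sim.zip+video.mp4: size 2+3+6=11, value 22+51+57=130
- sim.zip+paper.pdf+video.mp4: size 3+3+6=12, value 51+5+57=113
- sim.zip+video.mp4: size 3+6=9, value 51+57=108
- sim.zip+code.tar: size 3+8=11, value 51+39=90
Best: 130 pts.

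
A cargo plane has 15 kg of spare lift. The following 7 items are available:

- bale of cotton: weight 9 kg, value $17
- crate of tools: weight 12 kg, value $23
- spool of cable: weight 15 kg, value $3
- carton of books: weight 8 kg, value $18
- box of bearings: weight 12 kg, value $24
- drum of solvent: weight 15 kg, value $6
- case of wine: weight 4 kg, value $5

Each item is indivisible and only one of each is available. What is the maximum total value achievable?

This is a 0/1 knapsack; check combinations near the capacity.
- box of bearings: weight 12, value 24
- crate of tools: weight 12, value 23
- carton of books+case of wine: weight 8+4=12, value 18+5=23
Best: $24.

$24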